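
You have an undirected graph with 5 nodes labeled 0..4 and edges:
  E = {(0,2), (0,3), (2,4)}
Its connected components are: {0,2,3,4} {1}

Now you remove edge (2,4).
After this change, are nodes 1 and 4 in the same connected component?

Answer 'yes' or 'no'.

Initial components: {0,2,3,4} {1}
Removing edge (2,4): it was a bridge — component count 2 -> 3.
New components: {0,2,3} {1} {4}
Are 1 and 4 in the same component? no

Answer: no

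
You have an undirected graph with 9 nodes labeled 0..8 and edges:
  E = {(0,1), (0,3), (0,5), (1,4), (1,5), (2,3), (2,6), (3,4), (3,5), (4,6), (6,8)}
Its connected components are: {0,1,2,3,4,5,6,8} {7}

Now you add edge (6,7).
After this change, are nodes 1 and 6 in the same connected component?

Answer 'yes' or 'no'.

Answer: yes

Derivation:
Initial components: {0,1,2,3,4,5,6,8} {7}
Adding edge (6,7): merges {0,1,2,3,4,5,6,8} and {7}.
New components: {0,1,2,3,4,5,6,7,8}
Are 1 and 6 in the same component? yes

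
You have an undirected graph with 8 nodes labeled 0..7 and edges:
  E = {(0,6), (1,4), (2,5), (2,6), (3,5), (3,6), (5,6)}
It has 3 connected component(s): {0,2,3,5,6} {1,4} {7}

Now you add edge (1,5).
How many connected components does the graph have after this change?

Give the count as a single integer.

Answer: 2

Derivation:
Initial component count: 3
Add (1,5): merges two components. Count decreases: 3 -> 2.
New component count: 2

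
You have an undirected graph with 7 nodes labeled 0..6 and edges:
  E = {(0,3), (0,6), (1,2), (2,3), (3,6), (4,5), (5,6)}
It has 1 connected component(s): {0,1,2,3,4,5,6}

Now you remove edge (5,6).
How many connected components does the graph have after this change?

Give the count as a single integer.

Initial component count: 1
Remove (5,6): it was a bridge. Count increases: 1 -> 2.
  After removal, components: {0,1,2,3,6} {4,5}
New component count: 2

Answer: 2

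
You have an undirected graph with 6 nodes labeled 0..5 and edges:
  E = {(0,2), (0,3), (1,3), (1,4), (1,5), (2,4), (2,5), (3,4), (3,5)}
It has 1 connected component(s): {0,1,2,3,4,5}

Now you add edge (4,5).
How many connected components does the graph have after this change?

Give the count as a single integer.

Answer: 1

Derivation:
Initial component count: 1
Add (4,5): endpoints already in same component. Count unchanged: 1.
New component count: 1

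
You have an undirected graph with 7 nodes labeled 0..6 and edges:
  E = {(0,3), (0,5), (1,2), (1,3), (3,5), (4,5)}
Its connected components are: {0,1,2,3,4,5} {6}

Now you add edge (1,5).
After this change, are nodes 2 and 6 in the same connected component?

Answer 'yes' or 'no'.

Initial components: {0,1,2,3,4,5} {6}
Adding edge (1,5): both already in same component {0,1,2,3,4,5}. No change.
New components: {0,1,2,3,4,5} {6}
Are 2 and 6 in the same component? no

Answer: no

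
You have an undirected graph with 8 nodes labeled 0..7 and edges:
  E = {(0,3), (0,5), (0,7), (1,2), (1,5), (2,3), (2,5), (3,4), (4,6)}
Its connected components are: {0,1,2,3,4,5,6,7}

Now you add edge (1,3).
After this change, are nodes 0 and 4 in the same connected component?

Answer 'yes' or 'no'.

Answer: yes

Derivation:
Initial components: {0,1,2,3,4,5,6,7}
Adding edge (1,3): both already in same component {0,1,2,3,4,5,6,7}. No change.
New components: {0,1,2,3,4,5,6,7}
Are 0 and 4 in the same component? yes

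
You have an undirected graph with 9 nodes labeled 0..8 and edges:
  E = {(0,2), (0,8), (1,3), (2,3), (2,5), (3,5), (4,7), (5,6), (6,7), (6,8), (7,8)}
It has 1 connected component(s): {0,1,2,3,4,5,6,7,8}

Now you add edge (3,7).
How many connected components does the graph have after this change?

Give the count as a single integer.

Initial component count: 1
Add (3,7): endpoints already in same component. Count unchanged: 1.
New component count: 1

Answer: 1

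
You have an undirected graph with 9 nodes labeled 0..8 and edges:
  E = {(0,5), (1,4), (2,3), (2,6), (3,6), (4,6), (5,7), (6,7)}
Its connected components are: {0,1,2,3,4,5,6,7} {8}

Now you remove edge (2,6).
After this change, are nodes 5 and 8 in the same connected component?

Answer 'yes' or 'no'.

Initial components: {0,1,2,3,4,5,6,7} {8}
Removing edge (2,6): not a bridge — component count unchanged at 2.
New components: {0,1,2,3,4,5,6,7} {8}
Are 5 and 8 in the same component? no

Answer: no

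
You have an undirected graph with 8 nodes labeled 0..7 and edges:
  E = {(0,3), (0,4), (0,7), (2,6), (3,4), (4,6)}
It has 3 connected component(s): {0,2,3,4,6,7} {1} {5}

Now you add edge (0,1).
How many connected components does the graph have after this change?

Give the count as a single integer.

Initial component count: 3
Add (0,1): merges two components. Count decreases: 3 -> 2.
New component count: 2

Answer: 2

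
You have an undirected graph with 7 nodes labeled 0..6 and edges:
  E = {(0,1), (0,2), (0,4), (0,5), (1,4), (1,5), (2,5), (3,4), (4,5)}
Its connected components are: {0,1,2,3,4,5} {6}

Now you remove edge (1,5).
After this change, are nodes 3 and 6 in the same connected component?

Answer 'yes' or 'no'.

Answer: no

Derivation:
Initial components: {0,1,2,3,4,5} {6}
Removing edge (1,5): not a bridge — component count unchanged at 2.
New components: {0,1,2,3,4,5} {6}
Are 3 and 6 in the same component? no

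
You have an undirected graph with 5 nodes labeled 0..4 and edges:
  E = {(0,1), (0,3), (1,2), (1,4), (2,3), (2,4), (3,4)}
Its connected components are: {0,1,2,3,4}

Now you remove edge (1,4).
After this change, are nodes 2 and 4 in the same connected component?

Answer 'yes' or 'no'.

Answer: yes

Derivation:
Initial components: {0,1,2,3,4}
Removing edge (1,4): not a bridge — component count unchanged at 1.
New components: {0,1,2,3,4}
Are 2 and 4 in the same component? yes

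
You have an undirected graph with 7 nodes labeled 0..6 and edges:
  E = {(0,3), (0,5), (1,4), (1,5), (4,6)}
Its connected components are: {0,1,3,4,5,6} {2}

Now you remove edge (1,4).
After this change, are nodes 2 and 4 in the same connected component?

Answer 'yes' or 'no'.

Initial components: {0,1,3,4,5,6} {2}
Removing edge (1,4): it was a bridge — component count 2 -> 3.
New components: {0,1,3,5} {2} {4,6}
Are 2 and 4 in the same component? no

Answer: no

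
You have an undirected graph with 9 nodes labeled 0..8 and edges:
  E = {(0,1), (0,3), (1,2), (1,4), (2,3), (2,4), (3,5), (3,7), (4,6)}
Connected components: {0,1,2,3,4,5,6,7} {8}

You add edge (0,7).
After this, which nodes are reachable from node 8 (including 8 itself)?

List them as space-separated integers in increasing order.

Answer: 8

Derivation:
Before: nodes reachable from 8: {8}
Adding (0,7): both endpoints already in same component. Reachability from 8 unchanged.
After: nodes reachable from 8: {8}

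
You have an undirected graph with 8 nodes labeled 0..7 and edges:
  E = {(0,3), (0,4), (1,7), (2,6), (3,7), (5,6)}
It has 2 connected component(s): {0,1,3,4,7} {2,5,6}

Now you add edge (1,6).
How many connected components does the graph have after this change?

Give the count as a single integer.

Answer: 1

Derivation:
Initial component count: 2
Add (1,6): merges two components. Count decreases: 2 -> 1.
New component count: 1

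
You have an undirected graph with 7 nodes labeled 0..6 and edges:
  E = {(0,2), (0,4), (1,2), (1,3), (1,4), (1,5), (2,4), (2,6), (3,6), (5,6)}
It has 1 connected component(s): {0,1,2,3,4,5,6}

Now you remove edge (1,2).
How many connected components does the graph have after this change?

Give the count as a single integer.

Initial component count: 1
Remove (1,2): not a bridge. Count unchanged: 1.
  After removal, components: {0,1,2,3,4,5,6}
New component count: 1

Answer: 1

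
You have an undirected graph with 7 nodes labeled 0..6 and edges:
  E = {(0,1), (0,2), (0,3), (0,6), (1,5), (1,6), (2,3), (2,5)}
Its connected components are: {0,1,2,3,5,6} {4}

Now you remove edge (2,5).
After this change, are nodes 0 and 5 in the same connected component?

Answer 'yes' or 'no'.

Answer: yes

Derivation:
Initial components: {0,1,2,3,5,6} {4}
Removing edge (2,5): not a bridge — component count unchanged at 2.
New components: {0,1,2,3,5,6} {4}
Are 0 and 5 in the same component? yes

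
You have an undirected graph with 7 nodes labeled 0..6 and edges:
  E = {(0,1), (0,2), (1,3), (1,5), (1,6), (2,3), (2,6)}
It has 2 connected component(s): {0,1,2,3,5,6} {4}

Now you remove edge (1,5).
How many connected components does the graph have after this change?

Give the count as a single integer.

Answer: 3

Derivation:
Initial component count: 2
Remove (1,5): it was a bridge. Count increases: 2 -> 3.
  After removal, components: {0,1,2,3,6} {4} {5}
New component count: 3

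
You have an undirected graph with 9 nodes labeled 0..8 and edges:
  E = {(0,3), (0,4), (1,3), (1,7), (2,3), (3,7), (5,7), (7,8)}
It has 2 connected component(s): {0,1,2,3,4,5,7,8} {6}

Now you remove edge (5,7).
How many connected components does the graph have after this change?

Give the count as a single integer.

Answer: 3

Derivation:
Initial component count: 2
Remove (5,7): it was a bridge. Count increases: 2 -> 3.
  After removal, components: {0,1,2,3,4,7,8} {5} {6}
New component count: 3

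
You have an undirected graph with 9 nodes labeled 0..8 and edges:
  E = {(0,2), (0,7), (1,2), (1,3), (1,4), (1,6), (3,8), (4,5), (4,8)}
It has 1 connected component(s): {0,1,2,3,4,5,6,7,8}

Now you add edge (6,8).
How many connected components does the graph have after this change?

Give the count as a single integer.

Answer: 1

Derivation:
Initial component count: 1
Add (6,8): endpoints already in same component. Count unchanged: 1.
New component count: 1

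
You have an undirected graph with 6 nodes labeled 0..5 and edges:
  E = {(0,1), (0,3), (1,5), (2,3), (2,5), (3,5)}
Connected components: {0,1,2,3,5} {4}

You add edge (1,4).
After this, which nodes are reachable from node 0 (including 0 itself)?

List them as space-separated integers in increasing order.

Answer: 0 1 2 3 4 5

Derivation:
Before: nodes reachable from 0: {0,1,2,3,5}
Adding (1,4): merges 0's component with another. Reachability grows.
After: nodes reachable from 0: {0,1,2,3,4,5}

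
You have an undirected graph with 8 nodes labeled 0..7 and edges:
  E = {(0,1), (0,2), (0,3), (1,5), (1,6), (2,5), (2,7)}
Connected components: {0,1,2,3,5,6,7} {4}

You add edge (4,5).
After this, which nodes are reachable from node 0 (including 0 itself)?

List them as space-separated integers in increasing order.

Before: nodes reachable from 0: {0,1,2,3,5,6,7}
Adding (4,5): merges 0's component with another. Reachability grows.
After: nodes reachable from 0: {0,1,2,3,4,5,6,7}

Answer: 0 1 2 3 4 5 6 7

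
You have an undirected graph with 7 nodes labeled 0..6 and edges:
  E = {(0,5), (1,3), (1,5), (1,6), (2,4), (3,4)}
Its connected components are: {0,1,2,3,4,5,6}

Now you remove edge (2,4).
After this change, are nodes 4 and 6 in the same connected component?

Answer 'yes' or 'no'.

Answer: yes

Derivation:
Initial components: {0,1,2,3,4,5,6}
Removing edge (2,4): it was a bridge — component count 1 -> 2.
New components: {0,1,3,4,5,6} {2}
Are 4 and 6 in the same component? yes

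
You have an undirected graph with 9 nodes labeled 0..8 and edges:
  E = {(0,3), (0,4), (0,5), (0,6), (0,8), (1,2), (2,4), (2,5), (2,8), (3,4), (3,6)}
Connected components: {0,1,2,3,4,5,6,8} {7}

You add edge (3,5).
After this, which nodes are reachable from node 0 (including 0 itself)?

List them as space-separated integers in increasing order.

Before: nodes reachable from 0: {0,1,2,3,4,5,6,8}
Adding (3,5): both endpoints already in same component. Reachability from 0 unchanged.
After: nodes reachable from 0: {0,1,2,3,4,5,6,8}

Answer: 0 1 2 3 4 5 6 8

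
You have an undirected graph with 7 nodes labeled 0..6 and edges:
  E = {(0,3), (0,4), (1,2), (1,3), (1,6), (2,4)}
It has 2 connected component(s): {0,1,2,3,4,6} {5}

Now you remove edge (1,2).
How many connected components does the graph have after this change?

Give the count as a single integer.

Answer: 2

Derivation:
Initial component count: 2
Remove (1,2): not a bridge. Count unchanged: 2.
  After removal, components: {0,1,2,3,4,6} {5}
New component count: 2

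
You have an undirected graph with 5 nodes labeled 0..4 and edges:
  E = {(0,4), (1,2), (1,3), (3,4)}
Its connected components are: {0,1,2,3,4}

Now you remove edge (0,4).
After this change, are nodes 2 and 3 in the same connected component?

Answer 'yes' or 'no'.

Answer: yes

Derivation:
Initial components: {0,1,2,3,4}
Removing edge (0,4): it was a bridge — component count 1 -> 2.
New components: {0} {1,2,3,4}
Are 2 and 3 in the same component? yes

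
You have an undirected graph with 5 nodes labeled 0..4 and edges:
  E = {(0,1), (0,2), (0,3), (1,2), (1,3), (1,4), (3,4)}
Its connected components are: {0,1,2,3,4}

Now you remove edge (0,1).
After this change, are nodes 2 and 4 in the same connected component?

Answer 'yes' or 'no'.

Initial components: {0,1,2,3,4}
Removing edge (0,1): not a bridge — component count unchanged at 1.
New components: {0,1,2,3,4}
Are 2 and 4 in the same component? yes

Answer: yes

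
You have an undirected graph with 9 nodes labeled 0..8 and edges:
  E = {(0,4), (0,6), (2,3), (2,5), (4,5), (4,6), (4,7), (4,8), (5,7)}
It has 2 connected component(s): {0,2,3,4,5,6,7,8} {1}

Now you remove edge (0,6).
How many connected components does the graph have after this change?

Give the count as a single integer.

Initial component count: 2
Remove (0,6): not a bridge. Count unchanged: 2.
  After removal, components: {0,2,3,4,5,6,7,8} {1}
New component count: 2

Answer: 2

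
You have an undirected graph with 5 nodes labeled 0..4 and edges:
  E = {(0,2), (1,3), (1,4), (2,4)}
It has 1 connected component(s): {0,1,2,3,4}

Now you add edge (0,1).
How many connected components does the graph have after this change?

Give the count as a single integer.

Initial component count: 1
Add (0,1): endpoints already in same component. Count unchanged: 1.
New component count: 1

Answer: 1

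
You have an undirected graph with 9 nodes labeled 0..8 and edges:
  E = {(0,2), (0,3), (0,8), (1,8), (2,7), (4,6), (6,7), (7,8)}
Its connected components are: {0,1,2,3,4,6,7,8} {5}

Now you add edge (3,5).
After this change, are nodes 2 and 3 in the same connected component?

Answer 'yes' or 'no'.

Answer: yes

Derivation:
Initial components: {0,1,2,3,4,6,7,8} {5}
Adding edge (3,5): merges {0,1,2,3,4,6,7,8} and {5}.
New components: {0,1,2,3,4,5,6,7,8}
Are 2 and 3 in the same component? yes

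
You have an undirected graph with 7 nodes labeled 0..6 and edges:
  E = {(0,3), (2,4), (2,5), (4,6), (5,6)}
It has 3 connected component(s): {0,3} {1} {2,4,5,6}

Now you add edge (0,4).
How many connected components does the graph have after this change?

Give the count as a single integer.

Answer: 2

Derivation:
Initial component count: 3
Add (0,4): merges two components. Count decreases: 3 -> 2.
New component count: 2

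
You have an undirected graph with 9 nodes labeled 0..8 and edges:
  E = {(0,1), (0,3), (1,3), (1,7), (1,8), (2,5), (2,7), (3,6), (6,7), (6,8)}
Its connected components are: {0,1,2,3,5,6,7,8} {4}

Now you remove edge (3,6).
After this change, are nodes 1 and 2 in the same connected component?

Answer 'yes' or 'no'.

Initial components: {0,1,2,3,5,6,7,8} {4}
Removing edge (3,6): not a bridge — component count unchanged at 2.
New components: {0,1,2,3,5,6,7,8} {4}
Are 1 and 2 in the same component? yes

Answer: yes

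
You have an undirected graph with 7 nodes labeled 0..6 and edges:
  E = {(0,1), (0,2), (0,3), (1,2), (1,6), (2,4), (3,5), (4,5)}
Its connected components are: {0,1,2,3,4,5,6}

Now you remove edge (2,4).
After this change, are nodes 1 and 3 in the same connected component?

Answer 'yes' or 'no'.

Initial components: {0,1,2,3,4,5,6}
Removing edge (2,4): not a bridge — component count unchanged at 1.
New components: {0,1,2,3,4,5,6}
Are 1 and 3 in the same component? yes

Answer: yes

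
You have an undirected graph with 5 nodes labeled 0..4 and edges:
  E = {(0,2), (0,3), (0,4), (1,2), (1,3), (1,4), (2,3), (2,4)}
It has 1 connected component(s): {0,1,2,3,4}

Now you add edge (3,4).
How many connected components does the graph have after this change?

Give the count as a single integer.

Initial component count: 1
Add (3,4): endpoints already in same component. Count unchanged: 1.
New component count: 1

Answer: 1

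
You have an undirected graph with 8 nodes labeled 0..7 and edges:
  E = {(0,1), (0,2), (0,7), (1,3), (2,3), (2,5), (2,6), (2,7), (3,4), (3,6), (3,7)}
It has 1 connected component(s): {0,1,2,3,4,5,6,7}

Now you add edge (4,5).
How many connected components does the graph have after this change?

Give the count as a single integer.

Answer: 1

Derivation:
Initial component count: 1
Add (4,5): endpoints already in same component. Count unchanged: 1.
New component count: 1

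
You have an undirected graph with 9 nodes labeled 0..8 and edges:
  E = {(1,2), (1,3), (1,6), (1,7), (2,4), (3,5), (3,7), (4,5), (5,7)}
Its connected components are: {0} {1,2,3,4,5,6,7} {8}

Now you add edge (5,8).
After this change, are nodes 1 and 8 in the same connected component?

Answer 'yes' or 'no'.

Initial components: {0} {1,2,3,4,5,6,7} {8}
Adding edge (5,8): merges {1,2,3,4,5,6,7} and {8}.
New components: {0} {1,2,3,4,5,6,7,8}
Are 1 and 8 in the same component? yes

Answer: yes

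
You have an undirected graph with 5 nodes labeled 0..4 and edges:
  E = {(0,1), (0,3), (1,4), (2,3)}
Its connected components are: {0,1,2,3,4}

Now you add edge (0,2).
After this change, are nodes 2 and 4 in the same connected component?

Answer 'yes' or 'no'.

Initial components: {0,1,2,3,4}
Adding edge (0,2): both already in same component {0,1,2,3,4}. No change.
New components: {0,1,2,3,4}
Are 2 and 4 in the same component? yes

Answer: yes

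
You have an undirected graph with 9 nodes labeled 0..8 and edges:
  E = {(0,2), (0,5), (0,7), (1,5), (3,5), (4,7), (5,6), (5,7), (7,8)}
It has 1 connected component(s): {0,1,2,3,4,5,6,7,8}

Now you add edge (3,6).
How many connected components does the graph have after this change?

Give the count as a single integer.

Answer: 1

Derivation:
Initial component count: 1
Add (3,6): endpoints already in same component. Count unchanged: 1.
New component count: 1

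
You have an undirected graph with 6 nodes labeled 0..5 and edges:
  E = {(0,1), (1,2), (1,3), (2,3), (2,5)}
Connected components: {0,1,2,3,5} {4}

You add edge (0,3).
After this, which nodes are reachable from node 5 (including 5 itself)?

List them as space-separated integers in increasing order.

Answer: 0 1 2 3 5

Derivation:
Before: nodes reachable from 5: {0,1,2,3,5}
Adding (0,3): both endpoints already in same component. Reachability from 5 unchanged.
After: nodes reachable from 5: {0,1,2,3,5}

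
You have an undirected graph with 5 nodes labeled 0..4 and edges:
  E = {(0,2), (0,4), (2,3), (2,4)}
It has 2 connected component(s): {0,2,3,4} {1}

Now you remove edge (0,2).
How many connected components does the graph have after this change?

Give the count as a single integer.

Initial component count: 2
Remove (0,2): not a bridge. Count unchanged: 2.
  After removal, components: {0,2,3,4} {1}
New component count: 2

Answer: 2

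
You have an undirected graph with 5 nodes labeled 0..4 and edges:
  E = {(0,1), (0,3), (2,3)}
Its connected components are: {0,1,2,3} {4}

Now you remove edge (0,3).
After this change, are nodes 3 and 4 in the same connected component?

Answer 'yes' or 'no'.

Answer: no

Derivation:
Initial components: {0,1,2,3} {4}
Removing edge (0,3): it was a bridge — component count 2 -> 3.
New components: {0,1} {2,3} {4}
Are 3 and 4 in the same component? no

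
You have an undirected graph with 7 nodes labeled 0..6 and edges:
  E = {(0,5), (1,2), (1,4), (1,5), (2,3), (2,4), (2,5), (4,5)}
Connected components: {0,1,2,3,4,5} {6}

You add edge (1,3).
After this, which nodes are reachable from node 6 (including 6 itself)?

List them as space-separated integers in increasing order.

Before: nodes reachable from 6: {6}
Adding (1,3): both endpoints already in same component. Reachability from 6 unchanged.
After: nodes reachable from 6: {6}

Answer: 6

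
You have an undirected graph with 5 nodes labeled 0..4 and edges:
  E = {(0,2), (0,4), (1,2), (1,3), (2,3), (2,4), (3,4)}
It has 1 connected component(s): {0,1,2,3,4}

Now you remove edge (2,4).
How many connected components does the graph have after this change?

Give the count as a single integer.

Answer: 1

Derivation:
Initial component count: 1
Remove (2,4): not a bridge. Count unchanged: 1.
  After removal, components: {0,1,2,3,4}
New component count: 1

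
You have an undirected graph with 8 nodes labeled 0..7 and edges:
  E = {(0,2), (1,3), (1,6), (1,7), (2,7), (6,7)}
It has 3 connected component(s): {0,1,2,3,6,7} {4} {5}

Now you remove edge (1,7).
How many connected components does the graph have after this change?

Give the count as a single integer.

Answer: 3

Derivation:
Initial component count: 3
Remove (1,7): not a bridge. Count unchanged: 3.
  After removal, components: {0,1,2,3,6,7} {4} {5}
New component count: 3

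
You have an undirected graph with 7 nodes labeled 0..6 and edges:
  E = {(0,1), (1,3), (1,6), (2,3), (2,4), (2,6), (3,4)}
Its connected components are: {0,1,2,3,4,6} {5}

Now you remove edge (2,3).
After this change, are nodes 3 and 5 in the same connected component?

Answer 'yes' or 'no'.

Initial components: {0,1,2,3,4,6} {5}
Removing edge (2,3): not a bridge — component count unchanged at 2.
New components: {0,1,2,3,4,6} {5}
Are 3 and 5 in the same component? no

Answer: no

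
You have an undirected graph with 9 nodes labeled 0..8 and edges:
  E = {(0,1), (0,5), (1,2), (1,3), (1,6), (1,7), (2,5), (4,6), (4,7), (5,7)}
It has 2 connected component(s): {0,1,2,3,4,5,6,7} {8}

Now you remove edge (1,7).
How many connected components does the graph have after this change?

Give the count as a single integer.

Answer: 2

Derivation:
Initial component count: 2
Remove (1,7): not a bridge. Count unchanged: 2.
  After removal, components: {0,1,2,3,4,5,6,7} {8}
New component count: 2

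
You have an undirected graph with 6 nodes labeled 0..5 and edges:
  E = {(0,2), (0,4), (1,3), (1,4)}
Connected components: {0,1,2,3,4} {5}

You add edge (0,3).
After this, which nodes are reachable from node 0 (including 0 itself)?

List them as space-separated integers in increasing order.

Answer: 0 1 2 3 4

Derivation:
Before: nodes reachable from 0: {0,1,2,3,4}
Adding (0,3): both endpoints already in same component. Reachability from 0 unchanged.
After: nodes reachable from 0: {0,1,2,3,4}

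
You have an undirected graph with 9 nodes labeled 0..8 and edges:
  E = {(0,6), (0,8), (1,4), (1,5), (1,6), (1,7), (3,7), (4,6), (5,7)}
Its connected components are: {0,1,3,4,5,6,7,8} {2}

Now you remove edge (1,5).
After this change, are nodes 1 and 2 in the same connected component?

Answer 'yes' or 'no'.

Answer: no

Derivation:
Initial components: {0,1,3,4,5,6,7,8} {2}
Removing edge (1,5): not a bridge — component count unchanged at 2.
New components: {0,1,3,4,5,6,7,8} {2}
Are 1 and 2 in the same component? no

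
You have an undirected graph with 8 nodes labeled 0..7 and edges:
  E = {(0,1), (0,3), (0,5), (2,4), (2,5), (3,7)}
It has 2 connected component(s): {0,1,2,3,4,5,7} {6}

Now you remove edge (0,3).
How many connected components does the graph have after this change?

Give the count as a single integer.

Initial component count: 2
Remove (0,3): it was a bridge. Count increases: 2 -> 3.
  After removal, components: {0,1,2,4,5} {3,7} {6}
New component count: 3

Answer: 3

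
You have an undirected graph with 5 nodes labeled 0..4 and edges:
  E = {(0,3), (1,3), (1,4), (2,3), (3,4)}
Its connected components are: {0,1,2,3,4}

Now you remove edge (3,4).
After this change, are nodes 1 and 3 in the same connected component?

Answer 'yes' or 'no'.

Answer: yes

Derivation:
Initial components: {0,1,2,3,4}
Removing edge (3,4): not a bridge — component count unchanged at 1.
New components: {0,1,2,3,4}
Are 1 and 3 in the same component? yes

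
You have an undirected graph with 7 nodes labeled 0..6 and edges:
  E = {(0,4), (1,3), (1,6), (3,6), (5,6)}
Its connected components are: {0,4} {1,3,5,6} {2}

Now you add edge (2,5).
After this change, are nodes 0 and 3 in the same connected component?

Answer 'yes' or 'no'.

Answer: no

Derivation:
Initial components: {0,4} {1,3,5,6} {2}
Adding edge (2,5): merges {2} and {1,3,5,6}.
New components: {0,4} {1,2,3,5,6}
Are 0 and 3 in the same component? no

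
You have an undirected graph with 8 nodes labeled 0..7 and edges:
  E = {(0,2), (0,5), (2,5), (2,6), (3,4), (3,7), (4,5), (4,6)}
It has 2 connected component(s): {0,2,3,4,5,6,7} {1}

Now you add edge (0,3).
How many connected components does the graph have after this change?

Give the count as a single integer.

Answer: 2

Derivation:
Initial component count: 2
Add (0,3): endpoints already in same component. Count unchanged: 2.
New component count: 2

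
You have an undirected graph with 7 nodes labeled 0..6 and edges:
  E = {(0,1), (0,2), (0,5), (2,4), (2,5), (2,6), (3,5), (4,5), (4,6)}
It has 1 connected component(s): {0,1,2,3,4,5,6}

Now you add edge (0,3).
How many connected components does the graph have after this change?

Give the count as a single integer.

Initial component count: 1
Add (0,3): endpoints already in same component. Count unchanged: 1.
New component count: 1

Answer: 1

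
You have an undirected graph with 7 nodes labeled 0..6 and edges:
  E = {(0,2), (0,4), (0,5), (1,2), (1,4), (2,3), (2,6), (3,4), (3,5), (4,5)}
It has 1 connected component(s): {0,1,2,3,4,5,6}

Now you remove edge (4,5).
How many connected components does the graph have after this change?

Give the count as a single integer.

Answer: 1

Derivation:
Initial component count: 1
Remove (4,5): not a bridge. Count unchanged: 1.
  After removal, components: {0,1,2,3,4,5,6}
New component count: 1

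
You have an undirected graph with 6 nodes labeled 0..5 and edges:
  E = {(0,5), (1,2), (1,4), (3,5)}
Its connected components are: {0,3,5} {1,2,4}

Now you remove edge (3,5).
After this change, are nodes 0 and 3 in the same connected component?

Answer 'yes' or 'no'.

Answer: no

Derivation:
Initial components: {0,3,5} {1,2,4}
Removing edge (3,5): it was a bridge — component count 2 -> 3.
New components: {0,5} {1,2,4} {3}
Are 0 and 3 in the same component? no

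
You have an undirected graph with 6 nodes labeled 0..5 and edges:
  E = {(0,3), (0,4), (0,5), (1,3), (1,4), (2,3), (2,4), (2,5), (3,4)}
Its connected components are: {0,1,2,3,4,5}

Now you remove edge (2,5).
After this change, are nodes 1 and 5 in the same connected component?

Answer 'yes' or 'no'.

Answer: yes

Derivation:
Initial components: {0,1,2,3,4,5}
Removing edge (2,5): not a bridge — component count unchanged at 1.
New components: {0,1,2,3,4,5}
Are 1 and 5 in the same component? yes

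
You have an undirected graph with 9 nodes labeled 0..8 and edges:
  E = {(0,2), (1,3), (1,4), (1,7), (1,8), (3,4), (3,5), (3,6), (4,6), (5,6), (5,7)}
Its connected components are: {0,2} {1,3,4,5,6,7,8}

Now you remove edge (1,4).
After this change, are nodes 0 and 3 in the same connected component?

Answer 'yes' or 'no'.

Initial components: {0,2} {1,3,4,5,6,7,8}
Removing edge (1,4): not a bridge — component count unchanged at 2.
New components: {0,2} {1,3,4,5,6,7,8}
Are 0 and 3 in the same component? no

Answer: no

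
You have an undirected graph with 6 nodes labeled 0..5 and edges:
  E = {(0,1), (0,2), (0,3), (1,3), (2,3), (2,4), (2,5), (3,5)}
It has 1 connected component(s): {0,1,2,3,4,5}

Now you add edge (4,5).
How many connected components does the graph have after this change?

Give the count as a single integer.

Initial component count: 1
Add (4,5): endpoints already in same component. Count unchanged: 1.
New component count: 1

Answer: 1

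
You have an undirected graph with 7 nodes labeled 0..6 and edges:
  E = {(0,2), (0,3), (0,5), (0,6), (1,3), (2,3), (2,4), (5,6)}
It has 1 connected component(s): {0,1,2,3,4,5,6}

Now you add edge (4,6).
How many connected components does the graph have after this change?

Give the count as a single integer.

Answer: 1

Derivation:
Initial component count: 1
Add (4,6): endpoints already in same component. Count unchanged: 1.
New component count: 1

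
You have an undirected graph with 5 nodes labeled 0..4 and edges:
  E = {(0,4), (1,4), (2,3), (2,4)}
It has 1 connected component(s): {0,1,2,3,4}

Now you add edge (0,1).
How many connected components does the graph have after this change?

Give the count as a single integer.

Initial component count: 1
Add (0,1): endpoints already in same component. Count unchanged: 1.
New component count: 1

Answer: 1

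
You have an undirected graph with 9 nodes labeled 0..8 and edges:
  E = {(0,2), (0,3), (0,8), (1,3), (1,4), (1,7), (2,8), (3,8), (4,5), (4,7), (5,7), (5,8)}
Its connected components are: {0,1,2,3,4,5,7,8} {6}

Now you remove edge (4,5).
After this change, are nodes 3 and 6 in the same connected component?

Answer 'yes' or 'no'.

Initial components: {0,1,2,3,4,5,7,8} {6}
Removing edge (4,5): not a bridge — component count unchanged at 2.
New components: {0,1,2,3,4,5,7,8} {6}
Are 3 and 6 in the same component? no

Answer: no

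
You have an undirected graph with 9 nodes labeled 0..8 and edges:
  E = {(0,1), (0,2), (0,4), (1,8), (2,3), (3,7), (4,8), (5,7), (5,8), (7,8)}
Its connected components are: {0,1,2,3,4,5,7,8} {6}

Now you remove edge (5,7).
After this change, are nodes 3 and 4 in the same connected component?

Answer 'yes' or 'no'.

Initial components: {0,1,2,3,4,5,7,8} {6}
Removing edge (5,7): not a bridge — component count unchanged at 2.
New components: {0,1,2,3,4,5,7,8} {6}
Are 3 and 4 in the same component? yes

Answer: yes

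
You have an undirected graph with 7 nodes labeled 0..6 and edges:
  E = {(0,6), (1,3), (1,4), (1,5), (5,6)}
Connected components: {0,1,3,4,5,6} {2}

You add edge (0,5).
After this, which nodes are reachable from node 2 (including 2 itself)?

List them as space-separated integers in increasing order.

Answer: 2

Derivation:
Before: nodes reachable from 2: {2}
Adding (0,5): both endpoints already in same component. Reachability from 2 unchanged.
After: nodes reachable from 2: {2}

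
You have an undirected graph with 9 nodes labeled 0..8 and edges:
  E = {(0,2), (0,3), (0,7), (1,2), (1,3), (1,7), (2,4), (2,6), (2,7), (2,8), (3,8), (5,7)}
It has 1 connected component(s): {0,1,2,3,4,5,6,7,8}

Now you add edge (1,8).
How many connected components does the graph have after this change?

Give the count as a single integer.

Answer: 1

Derivation:
Initial component count: 1
Add (1,8): endpoints already in same component. Count unchanged: 1.
New component count: 1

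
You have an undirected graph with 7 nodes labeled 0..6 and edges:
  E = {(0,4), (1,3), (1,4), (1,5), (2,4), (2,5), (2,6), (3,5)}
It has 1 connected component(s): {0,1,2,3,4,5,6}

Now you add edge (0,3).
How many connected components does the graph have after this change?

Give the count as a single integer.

Initial component count: 1
Add (0,3): endpoints already in same component. Count unchanged: 1.
New component count: 1

Answer: 1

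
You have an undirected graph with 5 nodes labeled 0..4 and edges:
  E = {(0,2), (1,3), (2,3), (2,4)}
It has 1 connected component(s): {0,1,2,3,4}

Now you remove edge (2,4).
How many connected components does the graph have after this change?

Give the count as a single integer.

Initial component count: 1
Remove (2,4): it was a bridge. Count increases: 1 -> 2.
  After removal, components: {0,1,2,3} {4}
New component count: 2

Answer: 2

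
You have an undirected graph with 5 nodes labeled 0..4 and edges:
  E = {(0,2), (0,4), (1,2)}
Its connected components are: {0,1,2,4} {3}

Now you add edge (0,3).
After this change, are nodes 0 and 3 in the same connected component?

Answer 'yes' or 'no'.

Answer: yes

Derivation:
Initial components: {0,1,2,4} {3}
Adding edge (0,3): merges {0,1,2,4} and {3}.
New components: {0,1,2,3,4}
Are 0 and 3 in the same component? yes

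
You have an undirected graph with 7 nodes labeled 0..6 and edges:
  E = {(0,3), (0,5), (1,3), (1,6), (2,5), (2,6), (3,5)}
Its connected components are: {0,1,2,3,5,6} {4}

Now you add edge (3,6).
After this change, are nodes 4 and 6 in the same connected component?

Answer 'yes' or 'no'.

Answer: no

Derivation:
Initial components: {0,1,2,3,5,6} {4}
Adding edge (3,6): both already in same component {0,1,2,3,5,6}. No change.
New components: {0,1,2,3,5,6} {4}
Are 4 and 6 in the same component? no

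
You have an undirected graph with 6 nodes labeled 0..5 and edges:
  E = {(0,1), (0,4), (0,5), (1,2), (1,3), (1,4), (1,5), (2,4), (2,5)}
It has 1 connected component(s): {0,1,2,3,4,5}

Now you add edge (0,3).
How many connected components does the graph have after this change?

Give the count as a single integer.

Answer: 1

Derivation:
Initial component count: 1
Add (0,3): endpoints already in same component. Count unchanged: 1.
New component count: 1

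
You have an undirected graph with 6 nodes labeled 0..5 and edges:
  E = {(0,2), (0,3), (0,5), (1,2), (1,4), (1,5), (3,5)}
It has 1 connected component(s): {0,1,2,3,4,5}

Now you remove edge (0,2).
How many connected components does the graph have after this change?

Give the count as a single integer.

Initial component count: 1
Remove (0,2): not a bridge. Count unchanged: 1.
  After removal, components: {0,1,2,3,4,5}
New component count: 1

Answer: 1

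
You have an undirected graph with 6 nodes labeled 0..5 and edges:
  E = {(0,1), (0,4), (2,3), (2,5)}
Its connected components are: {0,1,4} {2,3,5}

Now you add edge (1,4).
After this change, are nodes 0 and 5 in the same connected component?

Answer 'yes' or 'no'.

Initial components: {0,1,4} {2,3,5}
Adding edge (1,4): both already in same component {0,1,4}. No change.
New components: {0,1,4} {2,3,5}
Are 0 and 5 in the same component? no

Answer: no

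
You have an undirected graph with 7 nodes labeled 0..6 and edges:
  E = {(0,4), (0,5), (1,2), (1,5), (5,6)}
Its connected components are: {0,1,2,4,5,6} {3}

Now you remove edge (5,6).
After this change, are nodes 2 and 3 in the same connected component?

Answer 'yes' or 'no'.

Initial components: {0,1,2,4,5,6} {3}
Removing edge (5,6): it was a bridge — component count 2 -> 3.
New components: {0,1,2,4,5} {3} {6}
Are 2 and 3 in the same component? no

Answer: no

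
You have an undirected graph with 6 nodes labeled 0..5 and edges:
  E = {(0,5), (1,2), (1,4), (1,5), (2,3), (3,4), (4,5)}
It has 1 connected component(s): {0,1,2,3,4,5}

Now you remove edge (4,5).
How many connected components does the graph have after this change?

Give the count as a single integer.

Answer: 1

Derivation:
Initial component count: 1
Remove (4,5): not a bridge. Count unchanged: 1.
  After removal, components: {0,1,2,3,4,5}
New component count: 1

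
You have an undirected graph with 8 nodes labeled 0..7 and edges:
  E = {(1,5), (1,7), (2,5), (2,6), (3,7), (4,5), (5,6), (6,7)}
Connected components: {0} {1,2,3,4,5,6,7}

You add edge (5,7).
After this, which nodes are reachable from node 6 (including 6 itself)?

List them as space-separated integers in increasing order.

Answer: 1 2 3 4 5 6 7

Derivation:
Before: nodes reachable from 6: {1,2,3,4,5,6,7}
Adding (5,7): both endpoints already in same component. Reachability from 6 unchanged.
After: nodes reachable from 6: {1,2,3,4,5,6,7}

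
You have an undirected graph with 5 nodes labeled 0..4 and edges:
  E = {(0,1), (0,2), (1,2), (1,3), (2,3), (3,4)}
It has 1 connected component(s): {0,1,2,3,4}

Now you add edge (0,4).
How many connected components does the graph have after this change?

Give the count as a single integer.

Answer: 1

Derivation:
Initial component count: 1
Add (0,4): endpoints already in same component. Count unchanged: 1.
New component count: 1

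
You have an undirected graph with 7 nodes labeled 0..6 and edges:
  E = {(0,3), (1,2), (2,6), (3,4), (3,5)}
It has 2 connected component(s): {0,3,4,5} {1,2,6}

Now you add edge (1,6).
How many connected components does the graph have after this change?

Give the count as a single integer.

Initial component count: 2
Add (1,6): endpoints already in same component. Count unchanged: 2.
New component count: 2

Answer: 2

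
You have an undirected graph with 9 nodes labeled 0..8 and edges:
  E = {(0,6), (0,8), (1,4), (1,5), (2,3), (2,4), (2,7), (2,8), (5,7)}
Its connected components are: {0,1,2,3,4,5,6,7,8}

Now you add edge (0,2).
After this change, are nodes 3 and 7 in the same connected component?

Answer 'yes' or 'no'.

Initial components: {0,1,2,3,4,5,6,7,8}
Adding edge (0,2): both already in same component {0,1,2,3,4,5,6,7,8}. No change.
New components: {0,1,2,3,4,5,6,7,8}
Are 3 and 7 in the same component? yes

Answer: yes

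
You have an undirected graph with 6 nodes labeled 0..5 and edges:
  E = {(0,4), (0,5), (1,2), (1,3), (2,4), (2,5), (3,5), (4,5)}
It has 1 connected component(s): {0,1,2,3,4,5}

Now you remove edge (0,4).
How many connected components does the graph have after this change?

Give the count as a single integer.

Initial component count: 1
Remove (0,4): not a bridge. Count unchanged: 1.
  After removal, components: {0,1,2,3,4,5}
New component count: 1

Answer: 1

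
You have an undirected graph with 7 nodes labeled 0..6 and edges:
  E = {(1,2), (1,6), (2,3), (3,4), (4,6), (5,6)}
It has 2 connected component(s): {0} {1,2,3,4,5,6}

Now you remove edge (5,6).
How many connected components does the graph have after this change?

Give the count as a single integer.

Answer: 3

Derivation:
Initial component count: 2
Remove (5,6): it was a bridge. Count increases: 2 -> 3.
  After removal, components: {0} {1,2,3,4,6} {5}
New component count: 3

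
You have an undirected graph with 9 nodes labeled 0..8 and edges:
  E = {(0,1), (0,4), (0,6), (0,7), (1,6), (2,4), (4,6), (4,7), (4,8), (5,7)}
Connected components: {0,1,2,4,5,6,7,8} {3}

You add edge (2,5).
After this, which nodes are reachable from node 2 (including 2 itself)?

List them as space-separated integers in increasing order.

Before: nodes reachable from 2: {0,1,2,4,5,6,7,8}
Adding (2,5): both endpoints already in same component. Reachability from 2 unchanged.
After: nodes reachable from 2: {0,1,2,4,5,6,7,8}

Answer: 0 1 2 4 5 6 7 8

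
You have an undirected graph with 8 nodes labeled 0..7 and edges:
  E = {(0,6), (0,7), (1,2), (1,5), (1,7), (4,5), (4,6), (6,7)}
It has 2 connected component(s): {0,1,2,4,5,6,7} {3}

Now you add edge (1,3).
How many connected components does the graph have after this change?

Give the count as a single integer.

Initial component count: 2
Add (1,3): merges two components. Count decreases: 2 -> 1.
New component count: 1

Answer: 1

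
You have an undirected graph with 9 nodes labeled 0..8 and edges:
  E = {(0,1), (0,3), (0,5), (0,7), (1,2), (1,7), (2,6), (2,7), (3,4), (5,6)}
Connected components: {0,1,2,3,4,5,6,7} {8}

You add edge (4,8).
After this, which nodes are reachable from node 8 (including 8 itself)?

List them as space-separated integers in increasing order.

Answer: 0 1 2 3 4 5 6 7 8

Derivation:
Before: nodes reachable from 8: {8}
Adding (4,8): merges 8's component with another. Reachability grows.
After: nodes reachable from 8: {0,1,2,3,4,5,6,7,8}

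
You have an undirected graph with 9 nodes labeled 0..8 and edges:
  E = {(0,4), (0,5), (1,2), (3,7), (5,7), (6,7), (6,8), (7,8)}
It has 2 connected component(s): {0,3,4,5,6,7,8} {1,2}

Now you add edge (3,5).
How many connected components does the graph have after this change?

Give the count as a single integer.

Answer: 2

Derivation:
Initial component count: 2
Add (3,5): endpoints already in same component. Count unchanged: 2.
New component count: 2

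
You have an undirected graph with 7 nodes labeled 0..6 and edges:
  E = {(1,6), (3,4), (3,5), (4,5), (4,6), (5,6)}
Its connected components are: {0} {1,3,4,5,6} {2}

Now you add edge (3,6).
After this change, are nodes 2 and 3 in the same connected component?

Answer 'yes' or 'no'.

Initial components: {0} {1,3,4,5,6} {2}
Adding edge (3,6): both already in same component {1,3,4,5,6}. No change.
New components: {0} {1,3,4,5,6} {2}
Are 2 and 3 in the same component? no

Answer: no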